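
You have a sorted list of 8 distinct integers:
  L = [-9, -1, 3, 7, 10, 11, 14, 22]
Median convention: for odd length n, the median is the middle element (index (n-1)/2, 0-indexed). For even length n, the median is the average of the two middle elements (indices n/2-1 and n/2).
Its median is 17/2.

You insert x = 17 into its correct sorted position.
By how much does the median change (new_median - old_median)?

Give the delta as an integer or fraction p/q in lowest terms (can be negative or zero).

Old median = 17/2
After inserting x = 17: new sorted = [-9, -1, 3, 7, 10, 11, 14, 17, 22]
New median = 10
Delta = 10 - 17/2 = 3/2

Answer: 3/2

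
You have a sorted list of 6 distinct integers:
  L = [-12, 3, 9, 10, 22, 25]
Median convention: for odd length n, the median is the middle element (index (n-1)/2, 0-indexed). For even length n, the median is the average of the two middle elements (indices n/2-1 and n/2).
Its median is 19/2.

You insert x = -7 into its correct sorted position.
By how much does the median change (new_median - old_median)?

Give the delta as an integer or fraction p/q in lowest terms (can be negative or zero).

Old median = 19/2
After inserting x = -7: new sorted = [-12, -7, 3, 9, 10, 22, 25]
New median = 9
Delta = 9 - 19/2 = -1/2

Answer: -1/2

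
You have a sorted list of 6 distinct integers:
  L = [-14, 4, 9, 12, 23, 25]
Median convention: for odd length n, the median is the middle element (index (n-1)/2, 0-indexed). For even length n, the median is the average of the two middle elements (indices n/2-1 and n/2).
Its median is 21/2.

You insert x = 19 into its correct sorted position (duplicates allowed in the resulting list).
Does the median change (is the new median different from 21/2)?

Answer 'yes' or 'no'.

Old median = 21/2
Insert x = 19
New median = 12
Changed? yes

Answer: yes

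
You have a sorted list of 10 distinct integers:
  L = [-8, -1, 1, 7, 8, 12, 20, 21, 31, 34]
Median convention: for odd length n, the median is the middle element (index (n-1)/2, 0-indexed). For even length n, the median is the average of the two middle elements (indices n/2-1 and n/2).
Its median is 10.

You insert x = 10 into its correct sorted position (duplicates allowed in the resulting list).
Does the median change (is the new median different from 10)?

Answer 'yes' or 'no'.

Answer: no

Derivation:
Old median = 10
Insert x = 10
New median = 10
Changed? no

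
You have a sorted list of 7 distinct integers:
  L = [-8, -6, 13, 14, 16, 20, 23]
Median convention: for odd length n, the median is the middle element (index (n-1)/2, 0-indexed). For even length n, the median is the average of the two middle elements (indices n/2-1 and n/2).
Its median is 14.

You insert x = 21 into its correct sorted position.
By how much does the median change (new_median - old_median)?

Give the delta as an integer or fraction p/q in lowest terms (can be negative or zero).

Old median = 14
After inserting x = 21: new sorted = [-8, -6, 13, 14, 16, 20, 21, 23]
New median = 15
Delta = 15 - 14 = 1

Answer: 1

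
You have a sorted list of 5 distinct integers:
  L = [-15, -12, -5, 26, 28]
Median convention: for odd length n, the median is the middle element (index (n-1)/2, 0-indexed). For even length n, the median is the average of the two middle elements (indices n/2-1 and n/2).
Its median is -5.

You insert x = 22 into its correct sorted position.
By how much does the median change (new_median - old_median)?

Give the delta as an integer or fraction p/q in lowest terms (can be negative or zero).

Answer: 27/2

Derivation:
Old median = -5
After inserting x = 22: new sorted = [-15, -12, -5, 22, 26, 28]
New median = 17/2
Delta = 17/2 - -5 = 27/2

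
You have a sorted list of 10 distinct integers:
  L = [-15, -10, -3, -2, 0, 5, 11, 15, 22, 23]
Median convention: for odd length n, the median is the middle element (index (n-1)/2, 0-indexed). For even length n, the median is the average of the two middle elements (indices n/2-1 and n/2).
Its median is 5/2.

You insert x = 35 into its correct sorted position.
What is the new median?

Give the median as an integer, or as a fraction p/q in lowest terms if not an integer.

Old list (sorted, length 10): [-15, -10, -3, -2, 0, 5, 11, 15, 22, 23]
Old median = 5/2
Insert x = 35
Old length even (10). Middle pair: indices 4,5 = 0,5.
New length odd (11). New median = single middle element.
x = 35: 10 elements are < x, 0 elements are > x.
New sorted list: [-15, -10, -3, -2, 0, 5, 11, 15, 22, 23, 35]
New median = 5

Answer: 5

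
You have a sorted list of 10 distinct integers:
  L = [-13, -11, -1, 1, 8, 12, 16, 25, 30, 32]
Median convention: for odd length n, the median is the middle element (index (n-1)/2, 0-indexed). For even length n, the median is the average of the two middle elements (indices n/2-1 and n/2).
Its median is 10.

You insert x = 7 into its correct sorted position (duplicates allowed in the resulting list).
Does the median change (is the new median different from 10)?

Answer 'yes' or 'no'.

Old median = 10
Insert x = 7
New median = 8
Changed? yes

Answer: yes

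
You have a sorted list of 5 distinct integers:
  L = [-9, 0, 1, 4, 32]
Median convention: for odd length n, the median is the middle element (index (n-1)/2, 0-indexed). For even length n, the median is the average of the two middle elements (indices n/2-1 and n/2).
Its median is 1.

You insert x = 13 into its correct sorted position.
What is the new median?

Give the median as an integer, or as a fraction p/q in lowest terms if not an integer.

Answer: 5/2

Derivation:
Old list (sorted, length 5): [-9, 0, 1, 4, 32]
Old median = 1
Insert x = 13
Old length odd (5). Middle was index 2 = 1.
New length even (6). New median = avg of two middle elements.
x = 13: 4 elements are < x, 1 elements are > x.
New sorted list: [-9, 0, 1, 4, 13, 32]
New median = 5/2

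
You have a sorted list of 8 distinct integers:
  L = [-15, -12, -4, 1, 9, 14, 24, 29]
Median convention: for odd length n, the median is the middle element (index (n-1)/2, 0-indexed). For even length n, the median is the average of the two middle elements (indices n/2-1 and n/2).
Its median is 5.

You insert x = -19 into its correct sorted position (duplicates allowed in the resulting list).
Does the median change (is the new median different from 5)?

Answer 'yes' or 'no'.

Answer: yes

Derivation:
Old median = 5
Insert x = -19
New median = 1
Changed? yes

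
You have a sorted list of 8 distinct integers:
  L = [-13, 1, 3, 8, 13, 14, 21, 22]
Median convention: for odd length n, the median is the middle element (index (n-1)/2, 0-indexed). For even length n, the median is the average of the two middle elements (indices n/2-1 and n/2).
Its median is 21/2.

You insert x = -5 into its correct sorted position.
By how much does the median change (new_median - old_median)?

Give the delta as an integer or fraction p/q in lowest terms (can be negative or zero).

Answer: -5/2

Derivation:
Old median = 21/2
After inserting x = -5: new sorted = [-13, -5, 1, 3, 8, 13, 14, 21, 22]
New median = 8
Delta = 8 - 21/2 = -5/2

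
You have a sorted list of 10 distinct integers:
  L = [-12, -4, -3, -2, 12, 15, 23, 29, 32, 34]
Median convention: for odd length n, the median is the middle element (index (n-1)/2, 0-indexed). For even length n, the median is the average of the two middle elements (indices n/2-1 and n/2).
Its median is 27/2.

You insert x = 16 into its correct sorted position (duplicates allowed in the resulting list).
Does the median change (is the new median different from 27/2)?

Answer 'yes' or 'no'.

Old median = 27/2
Insert x = 16
New median = 15
Changed? yes

Answer: yes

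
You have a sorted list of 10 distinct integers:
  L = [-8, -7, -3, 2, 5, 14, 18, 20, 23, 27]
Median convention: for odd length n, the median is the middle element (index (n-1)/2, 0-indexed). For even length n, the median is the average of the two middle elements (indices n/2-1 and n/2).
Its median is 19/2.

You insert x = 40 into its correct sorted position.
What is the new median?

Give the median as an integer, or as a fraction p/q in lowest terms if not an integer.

Answer: 14

Derivation:
Old list (sorted, length 10): [-8, -7, -3, 2, 5, 14, 18, 20, 23, 27]
Old median = 19/2
Insert x = 40
Old length even (10). Middle pair: indices 4,5 = 5,14.
New length odd (11). New median = single middle element.
x = 40: 10 elements are < x, 0 elements are > x.
New sorted list: [-8, -7, -3, 2, 5, 14, 18, 20, 23, 27, 40]
New median = 14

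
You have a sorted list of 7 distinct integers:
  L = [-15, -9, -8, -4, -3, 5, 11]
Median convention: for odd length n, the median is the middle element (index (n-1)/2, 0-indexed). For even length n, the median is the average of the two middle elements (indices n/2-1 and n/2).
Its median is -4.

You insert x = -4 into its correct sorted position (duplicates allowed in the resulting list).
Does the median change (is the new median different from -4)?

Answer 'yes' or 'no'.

Answer: no

Derivation:
Old median = -4
Insert x = -4
New median = -4
Changed? no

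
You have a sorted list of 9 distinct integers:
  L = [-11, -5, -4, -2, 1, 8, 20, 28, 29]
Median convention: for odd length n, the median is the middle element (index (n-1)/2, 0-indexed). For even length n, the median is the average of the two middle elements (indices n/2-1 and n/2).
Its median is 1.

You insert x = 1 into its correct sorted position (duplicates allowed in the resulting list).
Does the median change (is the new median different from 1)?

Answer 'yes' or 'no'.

Answer: no

Derivation:
Old median = 1
Insert x = 1
New median = 1
Changed? no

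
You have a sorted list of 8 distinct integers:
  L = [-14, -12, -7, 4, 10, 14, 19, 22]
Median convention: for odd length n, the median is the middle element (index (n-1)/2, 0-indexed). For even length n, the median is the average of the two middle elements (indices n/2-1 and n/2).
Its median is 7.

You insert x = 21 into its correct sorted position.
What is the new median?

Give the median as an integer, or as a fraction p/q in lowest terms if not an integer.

Old list (sorted, length 8): [-14, -12, -7, 4, 10, 14, 19, 22]
Old median = 7
Insert x = 21
Old length even (8). Middle pair: indices 3,4 = 4,10.
New length odd (9). New median = single middle element.
x = 21: 7 elements are < x, 1 elements are > x.
New sorted list: [-14, -12, -7, 4, 10, 14, 19, 21, 22]
New median = 10

Answer: 10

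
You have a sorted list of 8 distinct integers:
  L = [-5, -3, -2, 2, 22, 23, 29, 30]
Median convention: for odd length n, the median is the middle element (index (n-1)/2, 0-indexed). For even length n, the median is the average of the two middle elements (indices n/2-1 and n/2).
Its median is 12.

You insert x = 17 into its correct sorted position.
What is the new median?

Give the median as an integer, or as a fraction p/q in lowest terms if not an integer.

Old list (sorted, length 8): [-5, -3, -2, 2, 22, 23, 29, 30]
Old median = 12
Insert x = 17
Old length even (8). Middle pair: indices 3,4 = 2,22.
New length odd (9). New median = single middle element.
x = 17: 4 elements are < x, 4 elements are > x.
New sorted list: [-5, -3, -2, 2, 17, 22, 23, 29, 30]
New median = 17

Answer: 17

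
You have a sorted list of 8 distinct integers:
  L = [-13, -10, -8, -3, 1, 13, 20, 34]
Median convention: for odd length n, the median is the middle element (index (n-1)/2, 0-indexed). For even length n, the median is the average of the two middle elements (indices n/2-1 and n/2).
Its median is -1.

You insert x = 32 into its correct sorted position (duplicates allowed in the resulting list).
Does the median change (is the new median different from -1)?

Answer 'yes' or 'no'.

Answer: yes

Derivation:
Old median = -1
Insert x = 32
New median = 1
Changed? yes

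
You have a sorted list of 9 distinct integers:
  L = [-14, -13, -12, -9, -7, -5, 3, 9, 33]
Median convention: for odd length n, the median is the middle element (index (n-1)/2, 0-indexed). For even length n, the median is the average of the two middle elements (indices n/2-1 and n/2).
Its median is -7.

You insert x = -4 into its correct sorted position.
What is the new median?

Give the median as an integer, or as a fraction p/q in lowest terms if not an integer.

Answer: -6

Derivation:
Old list (sorted, length 9): [-14, -13, -12, -9, -7, -5, 3, 9, 33]
Old median = -7
Insert x = -4
Old length odd (9). Middle was index 4 = -7.
New length even (10). New median = avg of two middle elements.
x = -4: 6 elements are < x, 3 elements are > x.
New sorted list: [-14, -13, -12, -9, -7, -5, -4, 3, 9, 33]
New median = -6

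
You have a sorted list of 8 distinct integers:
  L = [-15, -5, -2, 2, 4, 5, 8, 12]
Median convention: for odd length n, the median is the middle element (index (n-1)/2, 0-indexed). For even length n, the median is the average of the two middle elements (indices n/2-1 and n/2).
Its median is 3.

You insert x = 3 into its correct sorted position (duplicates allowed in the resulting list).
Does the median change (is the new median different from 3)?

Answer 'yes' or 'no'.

Answer: no

Derivation:
Old median = 3
Insert x = 3
New median = 3
Changed? no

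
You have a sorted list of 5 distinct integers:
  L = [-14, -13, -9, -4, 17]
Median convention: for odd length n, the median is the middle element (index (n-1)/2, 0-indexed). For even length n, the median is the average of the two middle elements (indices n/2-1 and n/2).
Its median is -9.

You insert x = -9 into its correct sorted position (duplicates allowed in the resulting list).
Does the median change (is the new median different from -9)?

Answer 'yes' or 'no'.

Answer: no

Derivation:
Old median = -9
Insert x = -9
New median = -9
Changed? no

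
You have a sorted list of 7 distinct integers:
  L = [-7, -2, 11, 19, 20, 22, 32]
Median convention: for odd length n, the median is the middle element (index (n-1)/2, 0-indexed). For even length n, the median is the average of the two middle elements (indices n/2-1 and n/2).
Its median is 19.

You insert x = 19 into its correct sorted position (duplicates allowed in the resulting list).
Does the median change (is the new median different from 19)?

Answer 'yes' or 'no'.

Old median = 19
Insert x = 19
New median = 19
Changed? no

Answer: no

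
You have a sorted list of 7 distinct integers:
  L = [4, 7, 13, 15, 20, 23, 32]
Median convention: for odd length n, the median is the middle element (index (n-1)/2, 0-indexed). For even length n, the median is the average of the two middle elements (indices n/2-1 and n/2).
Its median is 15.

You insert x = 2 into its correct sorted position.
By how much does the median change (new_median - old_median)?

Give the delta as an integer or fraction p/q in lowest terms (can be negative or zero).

Old median = 15
After inserting x = 2: new sorted = [2, 4, 7, 13, 15, 20, 23, 32]
New median = 14
Delta = 14 - 15 = -1

Answer: -1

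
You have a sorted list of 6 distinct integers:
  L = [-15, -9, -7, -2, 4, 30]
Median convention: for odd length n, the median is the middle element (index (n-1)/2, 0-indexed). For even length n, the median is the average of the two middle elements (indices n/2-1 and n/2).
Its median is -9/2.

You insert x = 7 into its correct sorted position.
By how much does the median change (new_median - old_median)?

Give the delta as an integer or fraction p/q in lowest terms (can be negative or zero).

Old median = -9/2
After inserting x = 7: new sorted = [-15, -9, -7, -2, 4, 7, 30]
New median = -2
Delta = -2 - -9/2 = 5/2

Answer: 5/2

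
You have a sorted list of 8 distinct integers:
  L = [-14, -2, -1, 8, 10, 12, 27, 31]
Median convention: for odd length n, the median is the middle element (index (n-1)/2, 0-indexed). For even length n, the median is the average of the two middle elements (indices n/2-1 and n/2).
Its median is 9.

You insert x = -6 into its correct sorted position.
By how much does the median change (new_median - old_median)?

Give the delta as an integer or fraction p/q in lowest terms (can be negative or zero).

Answer: -1

Derivation:
Old median = 9
After inserting x = -6: new sorted = [-14, -6, -2, -1, 8, 10, 12, 27, 31]
New median = 8
Delta = 8 - 9 = -1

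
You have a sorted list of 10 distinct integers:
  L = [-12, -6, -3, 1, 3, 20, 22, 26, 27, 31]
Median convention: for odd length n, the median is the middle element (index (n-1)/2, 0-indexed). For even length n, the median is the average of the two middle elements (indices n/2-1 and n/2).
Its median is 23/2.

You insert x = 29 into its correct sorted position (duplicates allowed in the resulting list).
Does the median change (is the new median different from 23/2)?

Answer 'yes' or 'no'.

Old median = 23/2
Insert x = 29
New median = 20
Changed? yes

Answer: yes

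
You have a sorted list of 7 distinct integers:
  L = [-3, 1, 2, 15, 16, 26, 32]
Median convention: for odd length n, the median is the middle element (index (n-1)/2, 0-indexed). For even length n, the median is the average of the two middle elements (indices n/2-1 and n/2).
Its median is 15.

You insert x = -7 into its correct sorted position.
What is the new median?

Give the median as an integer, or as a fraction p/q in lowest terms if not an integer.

Answer: 17/2

Derivation:
Old list (sorted, length 7): [-3, 1, 2, 15, 16, 26, 32]
Old median = 15
Insert x = -7
Old length odd (7). Middle was index 3 = 15.
New length even (8). New median = avg of two middle elements.
x = -7: 0 elements are < x, 7 elements are > x.
New sorted list: [-7, -3, 1, 2, 15, 16, 26, 32]
New median = 17/2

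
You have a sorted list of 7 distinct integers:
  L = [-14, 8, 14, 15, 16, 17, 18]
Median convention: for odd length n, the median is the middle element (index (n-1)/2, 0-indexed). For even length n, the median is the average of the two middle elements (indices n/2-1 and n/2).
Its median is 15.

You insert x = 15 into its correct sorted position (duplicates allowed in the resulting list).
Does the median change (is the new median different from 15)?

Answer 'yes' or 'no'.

Answer: no

Derivation:
Old median = 15
Insert x = 15
New median = 15
Changed? no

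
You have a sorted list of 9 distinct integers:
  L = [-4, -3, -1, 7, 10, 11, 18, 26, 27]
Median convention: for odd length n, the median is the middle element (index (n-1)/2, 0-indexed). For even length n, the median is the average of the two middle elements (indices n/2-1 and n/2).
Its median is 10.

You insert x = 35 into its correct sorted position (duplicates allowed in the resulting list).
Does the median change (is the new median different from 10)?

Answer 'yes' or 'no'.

Old median = 10
Insert x = 35
New median = 21/2
Changed? yes

Answer: yes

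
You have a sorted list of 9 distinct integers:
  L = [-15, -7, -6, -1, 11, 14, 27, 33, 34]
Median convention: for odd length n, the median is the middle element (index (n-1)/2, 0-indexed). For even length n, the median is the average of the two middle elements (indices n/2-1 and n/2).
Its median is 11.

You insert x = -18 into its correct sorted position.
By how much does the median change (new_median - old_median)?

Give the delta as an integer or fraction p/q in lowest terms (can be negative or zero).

Answer: -6

Derivation:
Old median = 11
After inserting x = -18: new sorted = [-18, -15, -7, -6, -1, 11, 14, 27, 33, 34]
New median = 5
Delta = 5 - 11 = -6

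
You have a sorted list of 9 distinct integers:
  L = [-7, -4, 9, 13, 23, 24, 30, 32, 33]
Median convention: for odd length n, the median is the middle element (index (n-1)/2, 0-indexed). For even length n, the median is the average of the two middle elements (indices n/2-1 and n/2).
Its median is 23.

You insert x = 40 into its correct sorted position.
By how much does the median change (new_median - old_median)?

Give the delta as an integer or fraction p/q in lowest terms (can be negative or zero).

Answer: 1/2

Derivation:
Old median = 23
After inserting x = 40: new sorted = [-7, -4, 9, 13, 23, 24, 30, 32, 33, 40]
New median = 47/2
Delta = 47/2 - 23 = 1/2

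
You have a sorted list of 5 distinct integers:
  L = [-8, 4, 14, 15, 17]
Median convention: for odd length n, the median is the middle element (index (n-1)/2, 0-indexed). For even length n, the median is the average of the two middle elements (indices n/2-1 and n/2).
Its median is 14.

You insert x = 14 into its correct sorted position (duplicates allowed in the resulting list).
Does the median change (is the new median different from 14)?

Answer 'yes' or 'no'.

Old median = 14
Insert x = 14
New median = 14
Changed? no

Answer: no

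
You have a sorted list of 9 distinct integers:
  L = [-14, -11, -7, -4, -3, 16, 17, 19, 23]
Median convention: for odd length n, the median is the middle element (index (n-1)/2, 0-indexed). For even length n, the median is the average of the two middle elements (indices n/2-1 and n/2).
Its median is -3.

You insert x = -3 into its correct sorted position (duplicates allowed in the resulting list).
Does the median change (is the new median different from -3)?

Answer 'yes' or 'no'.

Answer: no

Derivation:
Old median = -3
Insert x = -3
New median = -3
Changed? no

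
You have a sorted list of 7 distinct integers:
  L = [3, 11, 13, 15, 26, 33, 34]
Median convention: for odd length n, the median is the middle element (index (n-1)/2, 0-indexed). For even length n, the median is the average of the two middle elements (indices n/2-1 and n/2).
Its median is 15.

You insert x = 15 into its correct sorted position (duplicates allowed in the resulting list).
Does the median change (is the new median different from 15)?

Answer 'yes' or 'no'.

Answer: no

Derivation:
Old median = 15
Insert x = 15
New median = 15
Changed? no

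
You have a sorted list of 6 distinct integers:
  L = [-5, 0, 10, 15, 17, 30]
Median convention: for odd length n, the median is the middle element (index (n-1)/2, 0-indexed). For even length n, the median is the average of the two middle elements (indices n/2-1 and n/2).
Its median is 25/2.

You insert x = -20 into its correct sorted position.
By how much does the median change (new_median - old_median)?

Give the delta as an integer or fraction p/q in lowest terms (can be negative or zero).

Answer: -5/2

Derivation:
Old median = 25/2
After inserting x = -20: new sorted = [-20, -5, 0, 10, 15, 17, 30]
New median = 10
Delta = 10 - 25/2 = -5/2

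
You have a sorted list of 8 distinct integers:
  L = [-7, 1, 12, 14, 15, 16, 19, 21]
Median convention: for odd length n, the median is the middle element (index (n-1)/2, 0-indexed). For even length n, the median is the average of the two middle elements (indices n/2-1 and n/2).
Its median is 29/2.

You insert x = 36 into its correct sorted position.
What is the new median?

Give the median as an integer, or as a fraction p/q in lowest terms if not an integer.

Answer: 15

Derivation:
Old list (sorted, length 8): [-7, 1, 12, 14, 15, 16, 19, 21]
Old median = 29/2
Insert x = 36
Old length even (8). Middle pair: indices 3,4 = 14,15.
New length odd (9). New median = single middle element.
x = 36: 8 elements are < x, 0 elements are > x.
New sorted list: [-7, 1, 12, 14, 15, 16, 19, 21, 36]
New median = 15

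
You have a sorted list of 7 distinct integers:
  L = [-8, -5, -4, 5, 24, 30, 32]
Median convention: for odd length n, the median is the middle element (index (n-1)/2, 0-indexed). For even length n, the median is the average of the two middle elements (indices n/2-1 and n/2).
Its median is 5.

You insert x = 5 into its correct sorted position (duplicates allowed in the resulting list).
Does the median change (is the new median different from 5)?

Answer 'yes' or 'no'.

Answer: no

Derivation:
Old median = 5
Insert x = 5
New median = 5
Changed? no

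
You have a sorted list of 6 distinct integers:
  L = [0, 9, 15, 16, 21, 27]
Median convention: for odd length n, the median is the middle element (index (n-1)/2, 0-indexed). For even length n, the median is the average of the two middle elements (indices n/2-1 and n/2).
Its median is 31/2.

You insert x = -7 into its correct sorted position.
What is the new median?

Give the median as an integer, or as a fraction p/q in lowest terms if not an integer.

Old list (sorted, length 6): [0, 9, 15, 16, 21, 27]
Old median = 31/2
Insert x = -7
Old length even (6). Middle pair: indices 2,3 = 15,16.
New length odd (7). New median = single middle element.
x = -7: 0 elements are < x, 6 elements are > x.
New sorted list: [-7, 0, 9, 15, 16, 21, 27]
New median = 15

Answer: 15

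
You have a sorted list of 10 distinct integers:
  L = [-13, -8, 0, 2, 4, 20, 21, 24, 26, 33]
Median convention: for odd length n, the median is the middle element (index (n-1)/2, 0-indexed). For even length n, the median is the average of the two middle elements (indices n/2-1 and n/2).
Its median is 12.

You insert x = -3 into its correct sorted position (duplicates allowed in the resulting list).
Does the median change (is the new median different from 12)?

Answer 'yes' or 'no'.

Old median = 12
Insert x = -3
New median = 4
Changed? yes

Answer: yes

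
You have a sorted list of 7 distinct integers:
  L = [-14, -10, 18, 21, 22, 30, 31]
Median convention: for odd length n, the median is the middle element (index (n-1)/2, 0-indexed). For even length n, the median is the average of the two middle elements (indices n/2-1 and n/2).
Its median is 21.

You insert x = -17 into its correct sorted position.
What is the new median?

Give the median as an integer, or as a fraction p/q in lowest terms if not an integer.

Answer: 39/2

Derivation:
Old list (sorted, length 7): [-14, -10, 18, 21, 22, 30, 31]
Old median = 21
Insert x = -17
Old length odd (7). Middle was index 3 = 21.
New length even (8). New median = avg of two middle elements.
x = -17: 0 elements are < x, 7 elements are > x.
New sorted list: [-17, -14, -10, 18, 21, 22, 30, 31]
New median = 39/2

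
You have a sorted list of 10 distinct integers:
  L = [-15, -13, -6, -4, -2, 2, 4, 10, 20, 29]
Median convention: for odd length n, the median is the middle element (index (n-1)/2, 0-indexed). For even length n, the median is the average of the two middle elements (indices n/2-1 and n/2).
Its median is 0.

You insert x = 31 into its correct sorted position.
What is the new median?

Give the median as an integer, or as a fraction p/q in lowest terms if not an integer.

Old list (sorted, length 10): [-15, -13, -6, -4, -2, 2, 4, 10, 20, 29]
Old median = 0
Insert x = 31
Old length even (10). Middle pair: indices 4,5 = -2,2.
New length odd (11). New median = single middle element.
x = 31: 10 elements are < x, 0 elements are > x.
New sorted list: [-15, -13, -6, -4, -2, 2, 4, 10, 20, 29, 31]
New median = 2

Answer: 2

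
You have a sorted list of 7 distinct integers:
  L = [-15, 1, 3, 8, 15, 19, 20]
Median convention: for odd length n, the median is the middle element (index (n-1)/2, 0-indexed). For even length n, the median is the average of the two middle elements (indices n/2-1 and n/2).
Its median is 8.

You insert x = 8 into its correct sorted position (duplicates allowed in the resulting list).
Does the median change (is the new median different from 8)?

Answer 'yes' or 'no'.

Answer: no

Derivation:
Old median = 8
Insert x = 8
New median = 8
Changed? no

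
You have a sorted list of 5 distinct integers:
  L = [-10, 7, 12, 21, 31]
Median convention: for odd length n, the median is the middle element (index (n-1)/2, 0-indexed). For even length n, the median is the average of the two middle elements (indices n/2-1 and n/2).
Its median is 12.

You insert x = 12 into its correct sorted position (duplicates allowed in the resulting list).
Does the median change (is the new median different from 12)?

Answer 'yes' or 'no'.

Answer: no

Derivation:
Old median = 12
Insert x = 12
New median = 12
Changed? no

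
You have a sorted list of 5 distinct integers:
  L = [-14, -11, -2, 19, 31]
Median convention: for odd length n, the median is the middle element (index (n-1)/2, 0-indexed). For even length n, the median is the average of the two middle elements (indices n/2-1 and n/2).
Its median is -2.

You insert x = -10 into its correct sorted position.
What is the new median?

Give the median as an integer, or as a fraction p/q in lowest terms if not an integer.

Answer: -6

Derivation:
Old list (sorted, length 5): [-14, -11, -2, 19, 31]
Old median = -2
Insert x = -10
Old length odd (5). Middle was index 2 = -2.
New length even (6). New median = avg of two middle elements.
x = -10: 2 elements are < x, 3 elements are > x.
New sorted list: [-14, -11, -10, -2, 19, 31]
New median = -6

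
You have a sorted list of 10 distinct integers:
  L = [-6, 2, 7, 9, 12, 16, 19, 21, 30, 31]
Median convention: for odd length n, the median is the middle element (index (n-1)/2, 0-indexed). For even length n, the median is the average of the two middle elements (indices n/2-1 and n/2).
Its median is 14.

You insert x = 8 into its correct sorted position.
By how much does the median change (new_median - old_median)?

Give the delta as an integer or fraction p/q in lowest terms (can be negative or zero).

Old median = 14
After inserting x = 8: new sorted = [-6, 2, 7, 8, 9, 12, 16, 19, 21, 30, 31]
New median = 12
Delta = 12 - 14 = -2

Answer: -2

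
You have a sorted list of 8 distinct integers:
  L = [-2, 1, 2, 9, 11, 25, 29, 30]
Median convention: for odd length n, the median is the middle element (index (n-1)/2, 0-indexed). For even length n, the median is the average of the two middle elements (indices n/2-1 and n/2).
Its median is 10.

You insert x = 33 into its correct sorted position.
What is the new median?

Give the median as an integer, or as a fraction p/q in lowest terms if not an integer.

Answer: 11

Derivation:
Old list (sorted, length 8): [-2, 1, 2, 9, 11, 25, 29, 30]
Old median = 10
Insert x = 33
Old length even (8). Middle pair: indices 3,4 = 9,11.
New length odd (9). New median = single middle element.
x = 33: 8 elements are < x, 0 elements are > x.
New sorted list: [-2, 1, 2, 9, 11, 25, 29, 30, 33]
New median = 11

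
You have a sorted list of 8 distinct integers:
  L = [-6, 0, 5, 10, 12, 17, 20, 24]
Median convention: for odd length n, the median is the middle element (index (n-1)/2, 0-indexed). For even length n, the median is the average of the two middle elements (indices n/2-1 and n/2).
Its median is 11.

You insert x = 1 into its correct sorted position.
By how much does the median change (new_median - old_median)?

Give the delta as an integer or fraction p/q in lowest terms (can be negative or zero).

Old median = 11
After inserting x = 1: new sorted = [-6, 0, 1, 5, 10, 12, 17, 20, 24]
New median = 10
Delta = 10 - 11 = -1

Answer: -1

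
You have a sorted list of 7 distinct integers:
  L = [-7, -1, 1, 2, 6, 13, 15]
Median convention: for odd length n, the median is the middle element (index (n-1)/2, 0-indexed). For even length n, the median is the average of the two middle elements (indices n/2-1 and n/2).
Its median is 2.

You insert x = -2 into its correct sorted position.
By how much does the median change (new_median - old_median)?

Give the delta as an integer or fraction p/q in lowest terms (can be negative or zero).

Answer: -1/2

Derivation:
Old median = 2
After inserting x = -2: new sorted = [-7, -2, -1, 1, 2, 6, 13, 15]
New median = 3/2
Delta = 3/2 - 2 = -1/2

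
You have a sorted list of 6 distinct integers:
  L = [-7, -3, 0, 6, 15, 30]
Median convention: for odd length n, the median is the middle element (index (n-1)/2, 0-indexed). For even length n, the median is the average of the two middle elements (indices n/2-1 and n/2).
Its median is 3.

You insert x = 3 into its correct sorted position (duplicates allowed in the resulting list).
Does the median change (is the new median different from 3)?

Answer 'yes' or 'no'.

Old median = 3
Insert x = 3
New median = 3
Changed? no

Answer: no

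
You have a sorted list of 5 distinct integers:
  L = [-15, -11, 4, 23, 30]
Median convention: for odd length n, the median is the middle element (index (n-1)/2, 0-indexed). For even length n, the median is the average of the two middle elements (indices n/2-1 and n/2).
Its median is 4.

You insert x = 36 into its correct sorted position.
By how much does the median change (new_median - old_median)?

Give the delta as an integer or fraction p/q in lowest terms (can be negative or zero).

Answer: 19/2

Derivation:
Old median = 4
After inserting x = 36: new sorted = [-15, -11, 4, 23, 30, 36]
New median = 27/2
Delta = 27/2 - 4 = 19/2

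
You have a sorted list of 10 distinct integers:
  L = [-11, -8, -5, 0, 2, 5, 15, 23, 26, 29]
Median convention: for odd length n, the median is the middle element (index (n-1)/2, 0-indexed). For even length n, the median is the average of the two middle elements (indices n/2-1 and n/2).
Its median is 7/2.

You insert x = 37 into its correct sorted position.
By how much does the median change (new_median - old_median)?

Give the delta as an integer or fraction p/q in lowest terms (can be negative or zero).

Answer: 3/2

Derivation:
Old median = 7/2
After inserting x = 37: new sorted = [-11, -8, -5, 0, 2, 5, 15, 23, 26, 29, 37]
New median = 5
Delta = 5 - 7/2 = 3/2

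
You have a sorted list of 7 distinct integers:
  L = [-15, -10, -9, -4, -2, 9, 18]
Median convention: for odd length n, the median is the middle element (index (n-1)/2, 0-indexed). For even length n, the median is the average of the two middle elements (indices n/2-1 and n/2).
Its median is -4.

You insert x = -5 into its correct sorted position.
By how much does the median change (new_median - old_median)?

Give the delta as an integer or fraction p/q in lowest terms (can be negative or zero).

Old median = -4
After inserting x = -5: new sorted = [-15, -10, -9, -5, -4, -2, 9, 18]
New median = -9/2
Delta = -9/2 - -4 = -1/2

Answer: -1/2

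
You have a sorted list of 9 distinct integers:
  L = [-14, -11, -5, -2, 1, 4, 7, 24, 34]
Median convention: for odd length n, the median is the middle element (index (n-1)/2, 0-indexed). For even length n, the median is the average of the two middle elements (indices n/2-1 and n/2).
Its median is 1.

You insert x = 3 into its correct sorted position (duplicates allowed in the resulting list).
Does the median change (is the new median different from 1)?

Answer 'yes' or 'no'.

Old median = 1
Insert x = 3
New median = 2
Changed? yes

Answer: yes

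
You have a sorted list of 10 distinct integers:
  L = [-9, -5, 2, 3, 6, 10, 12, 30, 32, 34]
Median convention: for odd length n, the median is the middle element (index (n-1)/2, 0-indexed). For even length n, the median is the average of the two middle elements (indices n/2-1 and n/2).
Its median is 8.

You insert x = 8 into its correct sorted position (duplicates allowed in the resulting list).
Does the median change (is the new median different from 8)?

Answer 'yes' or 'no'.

Old median = 8
Insert x = 8
New median = 8
Changed? no

Answer: no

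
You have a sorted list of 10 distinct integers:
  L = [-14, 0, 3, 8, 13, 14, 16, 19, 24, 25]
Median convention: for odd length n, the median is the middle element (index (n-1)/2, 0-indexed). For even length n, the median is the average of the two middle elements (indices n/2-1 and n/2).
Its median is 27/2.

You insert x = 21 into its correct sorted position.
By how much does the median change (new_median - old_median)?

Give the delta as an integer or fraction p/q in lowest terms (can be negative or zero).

Old median = 27/2
After inserting x = 21: new sorted = [-14, 0, 3, 8, 13, 14, 16, 19, 21, 24, 25]
New median = 14
Delta = 14 - 27/2 = 1/2

Answer: 1/2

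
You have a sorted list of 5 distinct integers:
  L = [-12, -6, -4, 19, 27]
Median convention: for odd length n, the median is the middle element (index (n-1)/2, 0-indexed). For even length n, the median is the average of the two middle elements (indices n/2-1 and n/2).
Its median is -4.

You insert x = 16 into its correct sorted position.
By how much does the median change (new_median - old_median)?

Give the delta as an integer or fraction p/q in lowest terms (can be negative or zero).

Answer: 10

Derivation:
Old median = -4
After inserting x = 16: new sorted = [-12, -6, -4, 16, 19, 27]
New median = 6
Delta = 6 - -4 = 10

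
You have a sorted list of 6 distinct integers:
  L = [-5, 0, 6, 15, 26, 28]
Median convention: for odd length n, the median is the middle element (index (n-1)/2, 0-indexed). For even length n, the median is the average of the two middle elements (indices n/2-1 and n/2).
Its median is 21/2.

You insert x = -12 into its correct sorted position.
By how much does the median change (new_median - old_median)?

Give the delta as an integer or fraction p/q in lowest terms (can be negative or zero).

Answer: -9/2

Derivation:
Old median = 21/2
After inserting x = -12: new sorted = [-12, -5, 0, 6, 15, 26, 28]
New median = 6
Delta = 6 - 21/2 = -9/2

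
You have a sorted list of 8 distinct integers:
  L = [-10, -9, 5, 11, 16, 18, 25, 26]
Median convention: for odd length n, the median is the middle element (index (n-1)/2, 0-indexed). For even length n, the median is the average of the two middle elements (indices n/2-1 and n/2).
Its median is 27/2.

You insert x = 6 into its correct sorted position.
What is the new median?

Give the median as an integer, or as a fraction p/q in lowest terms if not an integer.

Answer: 11

Derivation:
Old list (sorted, length 8): [-10, -9, 5, 11, 16, 18, 25, 26]
Old median = 27/2
Insert x = 6
Old length even (8). Middle pair: indices 3,4 = 11,16.
New length odd (9). New median = single middle element.
x = 6: 3 elements are < x, 5 elements are > x.
New sorted list: [-10, -9, 5, 6, 11, 16, 18, 25, 26]
New median = 11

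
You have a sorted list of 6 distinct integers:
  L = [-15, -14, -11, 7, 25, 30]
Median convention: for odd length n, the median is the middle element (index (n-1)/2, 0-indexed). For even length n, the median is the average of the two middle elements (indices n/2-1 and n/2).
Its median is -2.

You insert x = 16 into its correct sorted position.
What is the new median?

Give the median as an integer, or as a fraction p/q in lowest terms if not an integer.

Old list (sorted, length 6): [-15, -14, -11, 7, 25, 30]
Old median = -2
Insert x = 16
Old length even (6). Middle pair: indices 2,3 = -11,7.
New length odd (7). New median = single middle element.
x = 16: 4 elements are < x, 2 elements are > x.
New sorted list: [-15, -14, -11, 7, 16, 25, 30]
New median = 7

Answer: 7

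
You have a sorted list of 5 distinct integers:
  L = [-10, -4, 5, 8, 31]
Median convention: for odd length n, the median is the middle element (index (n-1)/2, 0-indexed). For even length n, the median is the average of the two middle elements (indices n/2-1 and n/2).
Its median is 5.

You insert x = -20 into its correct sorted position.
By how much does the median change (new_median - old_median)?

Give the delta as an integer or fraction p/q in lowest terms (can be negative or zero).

Answer: -9/2

Derivation:
Old median = 5
After inserting x = -20: new sorted = [-20, -10, -4, 5, 8, 31]
New median = 1/2
Delta = 1/2 - 5 = -9/2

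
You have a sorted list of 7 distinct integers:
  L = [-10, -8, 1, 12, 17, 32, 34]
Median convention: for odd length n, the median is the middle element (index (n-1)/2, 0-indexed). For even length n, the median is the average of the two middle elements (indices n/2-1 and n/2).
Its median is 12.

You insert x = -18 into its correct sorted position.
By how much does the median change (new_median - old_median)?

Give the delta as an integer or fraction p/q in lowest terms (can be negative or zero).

Answer: -11/2

Derivation:
Old median = 12
After inserting x = -18: new sorted = [-18, -10, -8, 1, 12, 17, 32, 34]
New median = 13/2
Delta = 13/2 - 12 = -11/2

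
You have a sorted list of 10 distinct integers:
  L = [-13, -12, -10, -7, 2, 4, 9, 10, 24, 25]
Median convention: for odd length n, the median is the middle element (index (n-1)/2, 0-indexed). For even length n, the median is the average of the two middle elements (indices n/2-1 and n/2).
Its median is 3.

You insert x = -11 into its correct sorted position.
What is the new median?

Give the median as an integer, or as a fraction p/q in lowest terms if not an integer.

Answer: 2

Derivation:
Old list (sorted, length 10): [-13, -12, -10, -7, 2, 4, 9, 10, 24, 25]
Old median = 3
Insert x = -11
Old length even (10). Middle pair: indices 4,5 = 2,4.
New length odd (11). New median = single middle element.
x = -11: 2 elements are < x, 8 elements are > x.
New sorted list: [-13, -12, -11, -10, -7, 2, 4, 9, 10, 24, 25]
New median = 2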